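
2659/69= 2659/69 = 38.54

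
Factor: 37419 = 3^1 * 12473^1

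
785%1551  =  785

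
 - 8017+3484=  - 4533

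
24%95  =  24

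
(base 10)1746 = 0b11011010010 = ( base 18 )570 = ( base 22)3d8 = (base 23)36l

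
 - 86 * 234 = -20124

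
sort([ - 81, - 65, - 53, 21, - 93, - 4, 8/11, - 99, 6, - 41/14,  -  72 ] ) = [-99, - 93, - 81, - 72, - 65, - 53, -4, - 41/14,8/11 , 6 , 21]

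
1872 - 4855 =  - 2983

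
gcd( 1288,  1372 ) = 28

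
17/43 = 17/43 =0.40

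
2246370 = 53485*42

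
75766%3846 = 2692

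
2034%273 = 123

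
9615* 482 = 4634430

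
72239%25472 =21295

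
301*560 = 168560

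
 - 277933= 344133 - 622066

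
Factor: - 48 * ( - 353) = 16944 = 2^4 * 3^1 * 353^1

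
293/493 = 293/493 = 0.59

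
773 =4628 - 3855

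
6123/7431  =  2041/2477 = 0.82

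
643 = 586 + 57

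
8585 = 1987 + 6598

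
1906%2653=1906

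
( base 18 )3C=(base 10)66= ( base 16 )42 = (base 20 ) 36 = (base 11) 60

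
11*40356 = 443916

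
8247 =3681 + 4566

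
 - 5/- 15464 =5/15464 =0.00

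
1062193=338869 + 723324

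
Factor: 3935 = 5^1*787^1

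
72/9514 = 36/4757=0.01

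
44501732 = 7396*6017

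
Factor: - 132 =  - 2^2*3^1*11^1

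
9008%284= 204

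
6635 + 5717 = 12352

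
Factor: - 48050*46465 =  - 2^1*5^3*31^2*9293^1 = - 2232643250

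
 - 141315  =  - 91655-49660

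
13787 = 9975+3812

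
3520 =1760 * 2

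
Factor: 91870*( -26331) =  - 2419028970=- 2^1*3^1*5^1 * 67^1 * 131^1*9187^1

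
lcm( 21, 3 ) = 21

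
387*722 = 279414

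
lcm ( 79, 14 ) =1106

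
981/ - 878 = - 981/878 = - 1.12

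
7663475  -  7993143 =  - 329668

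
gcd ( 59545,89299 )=1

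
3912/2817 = 1304/939=1.39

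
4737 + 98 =4835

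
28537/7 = 4076 + 5/7 = 4076.71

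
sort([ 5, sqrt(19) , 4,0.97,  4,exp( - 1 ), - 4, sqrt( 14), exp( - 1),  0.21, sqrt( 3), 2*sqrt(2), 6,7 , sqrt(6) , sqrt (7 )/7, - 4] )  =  [-4,-4  ,  0.21 , exp( - 1 ),exp( - 1 ),sqrt(7)/7 , 0.97 , sqrt(3),  sqrt(6 ),  2*sqrt( 2 ), sqrt( 14),4,4,sqrt( 19) , 5 , 6,7 ] 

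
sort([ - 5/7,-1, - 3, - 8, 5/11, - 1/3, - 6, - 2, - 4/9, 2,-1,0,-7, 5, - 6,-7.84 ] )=[-8,-7.84, - 7, - 6,-6 , - 3,-2, - 1 ,-1, - 5/7, - 4/9,  -  1/3, 0, 5/11,2,5 ]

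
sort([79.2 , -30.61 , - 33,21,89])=[ - 33, - 30.61, 21, 79.2 , 89]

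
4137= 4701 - 564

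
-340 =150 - 490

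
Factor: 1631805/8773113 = 543935/2924371 = 5^1 * 7^1*15541^1 * 2924371^( - 1 )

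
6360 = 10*636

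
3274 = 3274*1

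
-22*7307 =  - 160754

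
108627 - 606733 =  - 498106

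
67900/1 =67900 = 67900.00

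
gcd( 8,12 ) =4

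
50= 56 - 6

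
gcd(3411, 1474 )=1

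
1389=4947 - 3558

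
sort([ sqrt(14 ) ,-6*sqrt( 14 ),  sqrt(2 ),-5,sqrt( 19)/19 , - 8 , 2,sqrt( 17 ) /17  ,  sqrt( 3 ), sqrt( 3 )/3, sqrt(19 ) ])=[ - 6*sqrt( 14), - 8,-5,sqrt ( 19 )/19,sqrt( 17 ) /17,sqrt( 3)/3, sqrt( 2 ) , sqrt( 3),  2, sqrt(14), sqrt( 19)]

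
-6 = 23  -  29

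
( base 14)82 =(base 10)114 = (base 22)54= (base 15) 79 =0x72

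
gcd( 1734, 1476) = 6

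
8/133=8/133 = 0.06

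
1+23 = 24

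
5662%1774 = 340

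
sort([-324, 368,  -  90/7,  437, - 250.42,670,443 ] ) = [-324,  -  250.42,- 90/7,368,437 , 443,670 ] 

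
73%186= 73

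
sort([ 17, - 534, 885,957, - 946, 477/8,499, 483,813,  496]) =[ - 946, - 534,17,477/8,  483,496,499,813, 885,957 ] 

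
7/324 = 7/324 = 0.02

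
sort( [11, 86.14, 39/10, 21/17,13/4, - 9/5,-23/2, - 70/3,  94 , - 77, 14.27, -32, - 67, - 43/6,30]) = [  -  77,- 67, - 32, - 70/3, - 23/2,-43/6, - 9/5, 21/17, 13/4, 39/10, 11, 14.27, 30,86.14, 94]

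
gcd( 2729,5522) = 1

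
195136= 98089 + 97047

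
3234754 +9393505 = 12628259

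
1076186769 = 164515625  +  911671144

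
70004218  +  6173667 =76177885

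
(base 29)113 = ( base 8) 1551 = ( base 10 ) 873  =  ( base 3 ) 1012100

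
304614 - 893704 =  - 589090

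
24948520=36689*680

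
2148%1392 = 756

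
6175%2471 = 1233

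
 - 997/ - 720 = 997/720 = 1.38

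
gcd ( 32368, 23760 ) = 16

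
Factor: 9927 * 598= 2^1*3^2 * 13^1 * 23^1*1103^1 = 5936346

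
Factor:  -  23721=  - 3^1  *7907^1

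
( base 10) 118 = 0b1110110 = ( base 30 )3s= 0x76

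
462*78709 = 36363558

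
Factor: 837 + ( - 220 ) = 617  =  617^1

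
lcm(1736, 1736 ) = 1736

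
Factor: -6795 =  -3^2*5^1*151^1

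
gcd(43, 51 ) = 1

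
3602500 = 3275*1100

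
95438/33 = 2892 + 2/33 =2892.06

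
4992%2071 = 850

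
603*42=25326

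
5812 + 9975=15787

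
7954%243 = 178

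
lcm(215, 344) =1720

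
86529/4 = 21632 + 1/4 = 21632.25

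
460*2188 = 1006480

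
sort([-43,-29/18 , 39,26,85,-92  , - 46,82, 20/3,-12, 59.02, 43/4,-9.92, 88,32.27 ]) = [ - 92,-46,  -  43,  -  12,-9.92,  -  29/18,20/3, 43/4, 26,32.27, 39,59.02,82, 85,88 ]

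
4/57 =4/57 = 0.07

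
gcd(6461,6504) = 1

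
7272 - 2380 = 4892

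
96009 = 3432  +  92577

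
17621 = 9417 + 8204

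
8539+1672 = 10211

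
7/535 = 7/535 = 0.01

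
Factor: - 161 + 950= 789  =  3^1 * 263^1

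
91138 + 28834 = 119972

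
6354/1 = 6354  =  6354.00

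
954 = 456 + 498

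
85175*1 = 85175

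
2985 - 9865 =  - 6880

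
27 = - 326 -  - 353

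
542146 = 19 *28534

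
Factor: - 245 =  - 5^1*7^2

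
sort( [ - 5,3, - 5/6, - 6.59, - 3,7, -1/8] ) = [ - 6.59, - 5, - 3,  -  5/6, - 1/8, 3,7]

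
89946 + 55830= 145776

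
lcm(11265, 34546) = 518190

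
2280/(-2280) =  - 1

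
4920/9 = 546 + 2/3 = 546.67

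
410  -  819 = -409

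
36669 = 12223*3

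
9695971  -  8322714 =1373257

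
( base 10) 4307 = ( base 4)1003103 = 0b1000011010011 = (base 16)10D3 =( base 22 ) 8jh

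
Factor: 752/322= 2^3*7^(- 1 )*23^ ( - 1 )* 47^1 = 376/161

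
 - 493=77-570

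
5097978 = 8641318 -3543340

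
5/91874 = 5/91874 =0.00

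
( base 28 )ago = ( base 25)d7c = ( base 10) 8312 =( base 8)20170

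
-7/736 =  - 1+729/736 = - 0.01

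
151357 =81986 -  - 69371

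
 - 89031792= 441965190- 530996982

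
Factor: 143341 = 11^1*83^1*157^1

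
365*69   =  25185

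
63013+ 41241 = 104254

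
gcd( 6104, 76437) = 1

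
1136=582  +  554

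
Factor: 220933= 220933^1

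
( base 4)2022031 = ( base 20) 1225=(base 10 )8845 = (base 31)96A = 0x228D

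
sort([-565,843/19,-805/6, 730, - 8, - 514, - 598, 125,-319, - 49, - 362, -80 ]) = [ - 598, - 565 , - 514 , - 362, - 319, - 805/6, - 80, - 49 , - 8, 843/19,125, 730 ] 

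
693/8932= 9/116 = 0.08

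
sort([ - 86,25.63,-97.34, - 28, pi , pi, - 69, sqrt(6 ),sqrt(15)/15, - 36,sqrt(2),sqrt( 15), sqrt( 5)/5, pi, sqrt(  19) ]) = [ - 97.34, - 86, - 69,  -  36 , -28,sqrt(15)/15,sqrt( 5)/5,sqrt(2) , sqrt (6), pi, pi,pi,sqrt( 15), sqrt ( 19),25.63 ] 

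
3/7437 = 1/2479 = 0.00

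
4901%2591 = 2310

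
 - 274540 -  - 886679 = 612139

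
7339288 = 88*83401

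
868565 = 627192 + 241373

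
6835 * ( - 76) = -519460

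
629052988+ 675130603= 1304183591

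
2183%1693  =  490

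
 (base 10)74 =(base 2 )1001010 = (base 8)112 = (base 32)2A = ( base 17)46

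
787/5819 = 787/5819 = 0.14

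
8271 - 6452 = 1819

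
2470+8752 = 11222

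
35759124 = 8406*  4254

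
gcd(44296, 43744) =8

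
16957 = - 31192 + 48149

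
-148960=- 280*532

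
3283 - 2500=783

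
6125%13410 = 6125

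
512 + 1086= 1598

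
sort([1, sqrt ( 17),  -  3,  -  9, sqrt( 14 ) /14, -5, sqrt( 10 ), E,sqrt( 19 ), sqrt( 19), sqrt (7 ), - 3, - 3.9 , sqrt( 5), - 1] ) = [ - 9 ,-5, - 3.9, - 3,-3,-1,sqrt( 14) /14,  1, sqrt (5),sqrt (7 ), E,sqrt( 10 ), sqrt( 17),sqrt( 19 ),sqrt ( 19) ] 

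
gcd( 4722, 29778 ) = 6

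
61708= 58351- - 3357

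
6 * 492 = 2952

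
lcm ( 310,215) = 13330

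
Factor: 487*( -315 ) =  - 3^2 * 5^1*7^1*487^1 = -153405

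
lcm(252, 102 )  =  4284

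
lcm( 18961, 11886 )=796362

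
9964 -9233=731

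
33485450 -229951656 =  - 196466206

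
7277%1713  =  425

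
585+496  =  1081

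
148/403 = 148/403 =0.37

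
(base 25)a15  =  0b1100010001000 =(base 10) 6280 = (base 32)648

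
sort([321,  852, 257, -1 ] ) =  [ - 1, 257, 321,852]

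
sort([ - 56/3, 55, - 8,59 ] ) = [ - 56/3, - 8,55 , 59]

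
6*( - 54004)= - 324024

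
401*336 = 134736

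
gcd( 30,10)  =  10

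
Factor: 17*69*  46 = 2^1*3^1*17^1*23^2 = 53958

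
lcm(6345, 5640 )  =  50760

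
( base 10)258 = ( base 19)db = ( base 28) 96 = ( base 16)102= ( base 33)7r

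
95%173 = 95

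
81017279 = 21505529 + 59511750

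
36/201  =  12/67  =  0.18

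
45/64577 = 45/64577   =  0.00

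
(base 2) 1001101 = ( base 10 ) 77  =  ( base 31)2F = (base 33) 2B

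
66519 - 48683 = 17836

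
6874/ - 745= - 10 +576/745 = - 9.23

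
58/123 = 58/123 = 0.47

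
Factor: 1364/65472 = 1/48 = 2^( - 4 )*3^(  -  1 ) 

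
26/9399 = 2/723 = 0.00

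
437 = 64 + 373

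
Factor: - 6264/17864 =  - 27/77 = - 3^3 * 7^ ( - 1 )*11^( - 1)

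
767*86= 65962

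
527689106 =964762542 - 437073436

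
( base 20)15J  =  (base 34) F9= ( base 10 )519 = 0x207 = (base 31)gn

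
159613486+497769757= 657383243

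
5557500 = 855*6500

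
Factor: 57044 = 2^2*13^1*1097^1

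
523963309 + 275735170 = 799698479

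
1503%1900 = 1503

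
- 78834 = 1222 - 80056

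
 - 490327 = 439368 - 929695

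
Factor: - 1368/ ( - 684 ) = 2^1 = 2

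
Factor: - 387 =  - 3^2* 43^1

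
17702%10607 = 7095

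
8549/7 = 1221+ 2/7 = 1221.29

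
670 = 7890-7220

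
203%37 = 18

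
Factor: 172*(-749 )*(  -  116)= 14944048= 2^4*7^1 *29^1*43^1*107^1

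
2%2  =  0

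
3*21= 63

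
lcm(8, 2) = 8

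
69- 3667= - 3598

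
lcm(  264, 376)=12408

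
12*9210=110520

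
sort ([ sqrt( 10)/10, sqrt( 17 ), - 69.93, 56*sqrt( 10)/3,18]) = [ - 69.93,sqrt( 10 ) /10, sqrt(17 ),  18,  56*sqrt( 10) /3] 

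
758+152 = 910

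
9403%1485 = 493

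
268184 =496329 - 228145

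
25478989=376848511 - 351369522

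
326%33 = 29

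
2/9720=1/4860  =  0.00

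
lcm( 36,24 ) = 72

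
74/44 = 1+15/22 = 1.68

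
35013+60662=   95675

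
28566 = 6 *4761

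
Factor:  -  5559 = -3^1*17^1 * 109^1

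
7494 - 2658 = 4836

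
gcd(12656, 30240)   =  112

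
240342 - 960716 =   -  720374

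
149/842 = 149/842 = 0.18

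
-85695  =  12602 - 98297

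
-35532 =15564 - 51096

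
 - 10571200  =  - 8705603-1865597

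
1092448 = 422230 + 670218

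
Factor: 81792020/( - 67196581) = -2^2*5^1*41^(  -  1)*43^1*131^( - 1)*12511^( -1)*95107^1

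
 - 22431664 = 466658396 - 489090060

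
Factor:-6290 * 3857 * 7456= -2^6 * 5^1*7^1 *17^1*19^1*29^1*37^1* 233^1 = -  180886511680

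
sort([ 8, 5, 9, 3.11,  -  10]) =[  -  10 , 3.11, 5, 8,  9]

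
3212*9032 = 29010784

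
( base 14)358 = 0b1010011010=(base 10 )666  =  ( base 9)820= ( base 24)13I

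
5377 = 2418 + 2959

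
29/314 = 29/314 = 0.09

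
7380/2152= 3 + 231/538= 3.43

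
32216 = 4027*8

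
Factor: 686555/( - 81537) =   -  3^( - 1 )*5^1 * 61^1*2251^1*27179^(- 1) 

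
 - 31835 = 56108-87943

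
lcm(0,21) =0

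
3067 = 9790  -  6723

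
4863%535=48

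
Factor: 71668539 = 3^2*59^1*139^1*971^1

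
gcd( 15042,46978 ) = 2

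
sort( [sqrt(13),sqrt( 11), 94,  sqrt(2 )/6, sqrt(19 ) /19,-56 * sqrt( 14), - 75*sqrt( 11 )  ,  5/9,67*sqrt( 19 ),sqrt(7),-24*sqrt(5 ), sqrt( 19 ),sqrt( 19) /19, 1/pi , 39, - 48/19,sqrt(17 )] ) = [ -75*sqrt( 11 ), - 56*sqrt( 14), - 24*sqrt(  5),-48/19,sqrt( 19)/19  ,  sqrt(19 ) /19,sqrt( 2)/6,1/pi, 5/9, sqrt(7 ), sqrt(11),sqrt(13),  sqrt( 17),sqrt ( 19),39,94, 67*  sqrt (19)] 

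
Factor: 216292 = 2^2*23^1*2351^1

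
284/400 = 71/100 =0.71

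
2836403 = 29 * 97807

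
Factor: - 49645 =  - 5^1 * 9929^1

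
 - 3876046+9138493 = 5262447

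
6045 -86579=- 80534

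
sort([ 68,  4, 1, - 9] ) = [ - 9,1 , 4,  68 ] 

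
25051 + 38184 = 63235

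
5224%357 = 226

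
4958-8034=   -  3076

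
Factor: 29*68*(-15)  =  - 29580 = -2^2*3^1* 5^1 * 17^1*29^1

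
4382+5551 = 9933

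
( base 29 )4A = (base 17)77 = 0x7e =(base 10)126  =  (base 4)1332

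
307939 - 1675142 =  - 1367203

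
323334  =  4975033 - 4651699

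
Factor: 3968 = 2^7*31^1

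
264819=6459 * 41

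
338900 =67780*5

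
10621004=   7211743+3409261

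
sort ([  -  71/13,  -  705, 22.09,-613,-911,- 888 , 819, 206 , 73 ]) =[ - 911,-888, - 705,  -  613, - 71/13,22.09, 73,206,819] 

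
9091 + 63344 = 72435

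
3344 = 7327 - 3983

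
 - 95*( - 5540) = 526300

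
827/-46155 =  - 827/46155=- 0.02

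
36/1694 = 18/847  =  0.02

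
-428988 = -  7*61284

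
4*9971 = 39884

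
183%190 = 183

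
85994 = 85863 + 131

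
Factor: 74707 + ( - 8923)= 65784 = 2^3*3^1*2741^1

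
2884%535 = 209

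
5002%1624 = 130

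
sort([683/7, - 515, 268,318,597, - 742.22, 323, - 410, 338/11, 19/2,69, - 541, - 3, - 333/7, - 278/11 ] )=[ - 742.22, - 541, - 515, - 410, - 333/7, - 278/11, - 3,19/2, 338/11,69,683/7,268,318 , 323,  597]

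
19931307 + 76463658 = 96394965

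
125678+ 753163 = 878841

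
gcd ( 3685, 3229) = 1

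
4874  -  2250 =2624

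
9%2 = 1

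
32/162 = 16/81= 0.20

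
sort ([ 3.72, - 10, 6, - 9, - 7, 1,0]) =[-10,-9,-7,0, 1,3.72 , 6]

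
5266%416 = 274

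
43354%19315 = 4724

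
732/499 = 732/499 = 1.47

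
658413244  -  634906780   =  23506464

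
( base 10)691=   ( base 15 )311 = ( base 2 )1010110011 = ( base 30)N1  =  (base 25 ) 12g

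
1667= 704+963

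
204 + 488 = 692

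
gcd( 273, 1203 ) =3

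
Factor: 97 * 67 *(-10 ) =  - 2^1*5^1*67^1*97^1 = - 64990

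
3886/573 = 6 + 448/573 = 6.78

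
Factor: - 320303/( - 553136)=2^(  -  4)*181^( - 1)*191^ (-1) *320303^1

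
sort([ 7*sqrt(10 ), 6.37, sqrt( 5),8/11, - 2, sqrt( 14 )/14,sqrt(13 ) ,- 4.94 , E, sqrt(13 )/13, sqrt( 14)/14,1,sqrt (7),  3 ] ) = [ - 4.94, - 2,sqrt( 14 ) /14, sqrt ( 14)/14, sqrt ( 13)/13, 8/11 , 1, sqrt( 5), sqrt( 7),E, 3 , sqrt(13), 6.37, 7*sqrt(10)] 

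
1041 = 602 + 439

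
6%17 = 6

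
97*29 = 2813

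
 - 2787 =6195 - 8982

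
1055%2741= 1055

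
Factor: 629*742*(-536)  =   - 2^4*7^1*17^1*37^1*53^1  *  67^1 =- 250160848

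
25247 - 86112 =-60865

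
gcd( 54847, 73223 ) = 1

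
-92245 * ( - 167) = 15404915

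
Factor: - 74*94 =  - 6956=-2^2*37^1*47^1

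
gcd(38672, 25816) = 8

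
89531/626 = 89531/626 = 143.02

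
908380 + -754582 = 153798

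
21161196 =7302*2898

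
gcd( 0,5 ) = 5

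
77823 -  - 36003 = 113826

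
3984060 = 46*86610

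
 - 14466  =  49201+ -63667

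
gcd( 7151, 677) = 1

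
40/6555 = 8/1311 = 0.01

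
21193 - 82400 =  - 61207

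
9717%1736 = 1037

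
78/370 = 39/185 = 0.21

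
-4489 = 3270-7759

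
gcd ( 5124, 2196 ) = 732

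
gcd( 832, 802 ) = 2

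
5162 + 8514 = 13676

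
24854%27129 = 24854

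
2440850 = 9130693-6689843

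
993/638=1 + 355/638 = 1.56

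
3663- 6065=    - 2402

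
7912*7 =55384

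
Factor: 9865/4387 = 5^1*41^( - 1)*107^( - 1)*1973^1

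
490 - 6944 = -6454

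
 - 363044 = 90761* (-4)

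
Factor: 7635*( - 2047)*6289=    - 98289806205  =  - 3^1*5^1 *19^1*23^1 * 89^1  *  331^1* 509^1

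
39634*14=554876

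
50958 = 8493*6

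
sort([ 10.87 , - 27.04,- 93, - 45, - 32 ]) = [  -  93, - 45 , - 32, - 27.04,10.87] 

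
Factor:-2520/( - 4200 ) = 3/5 =3^1*5^( - 1)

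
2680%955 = 770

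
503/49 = 503/49  =  10.27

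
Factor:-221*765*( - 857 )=3^2*5^1*13^1 * 17^2*857^1 = 144888705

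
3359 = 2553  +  806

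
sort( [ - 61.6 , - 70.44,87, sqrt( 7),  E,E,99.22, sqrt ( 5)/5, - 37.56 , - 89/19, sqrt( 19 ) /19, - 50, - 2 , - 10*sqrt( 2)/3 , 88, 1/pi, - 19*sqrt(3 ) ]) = [ - 70.44 , - 61.6, - 50, - 37.56, - 19*sqrt (3), - 10 *sqrt (2) /3, -89/19, - 2,sqrt( 19) /19 , 1/pi,sqrt( 5)/5 , sqrt(7), E, E, 87, 88,99.22] 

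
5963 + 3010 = 8973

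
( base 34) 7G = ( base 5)2004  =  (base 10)254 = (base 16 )fe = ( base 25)A4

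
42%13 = 3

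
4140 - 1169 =2971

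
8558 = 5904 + 2654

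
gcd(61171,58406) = 1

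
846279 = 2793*303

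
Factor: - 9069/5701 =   -  3^1*3023^1*5701^(  -  1 )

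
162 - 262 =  - 100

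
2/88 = 1/44 = 0.02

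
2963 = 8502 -5539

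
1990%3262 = 1990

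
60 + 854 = 914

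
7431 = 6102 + 1329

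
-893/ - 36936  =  47/1944  =  0.02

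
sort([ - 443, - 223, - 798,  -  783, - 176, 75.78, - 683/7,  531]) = [ - 798 , - 783,-443, - 223, - 176, - 683/7,75.78,531] 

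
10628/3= 10628/3 = 3542.67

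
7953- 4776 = 3177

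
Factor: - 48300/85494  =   - 2^1*5^2* 7^1*23^1*14249^( - 1) = - 8050/14249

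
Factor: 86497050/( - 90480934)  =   - 43248525/45240467 =- 3^1 *5^2 * 61^( - 1)*167^( - 1 )*4441^( - 1 ) * 576647^1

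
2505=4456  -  1951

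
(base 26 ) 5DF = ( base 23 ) 717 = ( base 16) E95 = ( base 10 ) 3733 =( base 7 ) 13612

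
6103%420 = 223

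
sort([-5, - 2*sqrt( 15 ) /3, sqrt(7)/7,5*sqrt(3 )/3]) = [ - 5, - 2*sqrt( 15 )/3, sqrt( 7)/7,5*sqrt( 3 ) /3]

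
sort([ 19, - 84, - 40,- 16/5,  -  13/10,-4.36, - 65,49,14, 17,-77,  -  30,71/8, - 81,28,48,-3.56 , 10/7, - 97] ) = [ - 97,-84, - 81, - 77,  -  65,  -  40,-30,-4.36, - 3.56, - 16/5, - 13/10,10/7, 71/8, 14,17,19,28,48,49]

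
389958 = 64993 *6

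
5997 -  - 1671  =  7668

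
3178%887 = 517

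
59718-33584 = 26134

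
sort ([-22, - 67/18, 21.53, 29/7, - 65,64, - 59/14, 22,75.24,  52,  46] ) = [  -  65,- 22,- 59/14, - 67/18 , 29/7, 21.53 , 22,46, 52, 64, 75.24]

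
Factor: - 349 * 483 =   -  3^1*7^1*23^1*349^1 = - 168567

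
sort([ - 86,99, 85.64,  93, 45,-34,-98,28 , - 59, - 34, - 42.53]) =[ - 98, -86, - 59, - 42.53, - 34, - 34,28, 45,85.64 , 93, 99]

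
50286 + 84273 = 134559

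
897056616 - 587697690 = 309358926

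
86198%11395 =6433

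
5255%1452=899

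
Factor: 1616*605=977680=2^4* 5^1 * 11^2*101^1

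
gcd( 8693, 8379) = 1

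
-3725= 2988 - 6713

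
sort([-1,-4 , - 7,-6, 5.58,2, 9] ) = [ -7, - 6,-4, - 1, 2, 5.58,9 ]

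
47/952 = 47/952= 0.05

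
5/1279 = 5/1279 = 0.00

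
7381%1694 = 605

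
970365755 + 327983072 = 1298348827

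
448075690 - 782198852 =- 334123162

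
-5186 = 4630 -9816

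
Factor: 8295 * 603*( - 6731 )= -3^3*5^1* 7^1*53^1*67^1*  79^1 *127^1 = -33667687935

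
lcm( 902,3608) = 3608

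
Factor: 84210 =2^1*3^1 * 5^1*  7^1*401^1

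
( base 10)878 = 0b1101101110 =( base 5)12003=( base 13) 527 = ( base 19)284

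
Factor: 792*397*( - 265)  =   - 83322360= -2^3*3^2*5^1*11^1*53^1 * 397^1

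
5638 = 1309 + 4329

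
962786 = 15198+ 947588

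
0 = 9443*0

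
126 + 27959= 28085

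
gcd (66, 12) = 6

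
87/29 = 3 = 3.00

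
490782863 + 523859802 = 1014642665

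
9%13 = 9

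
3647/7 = 521 = 521.00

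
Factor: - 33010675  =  -5^2 * 1320427^1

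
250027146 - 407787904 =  - 157760758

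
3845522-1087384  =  2758138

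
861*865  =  744765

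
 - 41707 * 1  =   - 41707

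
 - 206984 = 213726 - 420710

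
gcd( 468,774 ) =18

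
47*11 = 517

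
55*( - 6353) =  - 349415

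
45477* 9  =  409293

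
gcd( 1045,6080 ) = 95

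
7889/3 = 7889/3 = 2629.67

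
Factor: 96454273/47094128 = 2^(- 4)*1123^( - 1)*2621^( - 1)*6317^1*15269^1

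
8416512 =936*8992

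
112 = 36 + 76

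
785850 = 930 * 845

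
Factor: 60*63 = 2^2*3^3*5^1*7^1 = 3780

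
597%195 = 12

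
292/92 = 73/23 = 3.17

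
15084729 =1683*8963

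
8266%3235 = 1796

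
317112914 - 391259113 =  - 74146199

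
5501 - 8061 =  - 2560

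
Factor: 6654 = 2^1*3^1 *1109^1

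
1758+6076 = 7834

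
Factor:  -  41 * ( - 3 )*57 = 3^2*19^1*41^1=7011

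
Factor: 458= 2^1*229^1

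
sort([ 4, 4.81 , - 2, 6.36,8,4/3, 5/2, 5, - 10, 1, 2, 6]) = [-10, - 2, 1, 4/3,  2, 5/2, 4,4.81,5, 6, 6.36,8]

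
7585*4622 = 35057870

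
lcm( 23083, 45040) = 1846640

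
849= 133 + 716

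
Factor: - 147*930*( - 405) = 55367550  =  2^1 * 3^6*5^2*7^2*31^1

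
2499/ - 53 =- 2499/53 = - 47.15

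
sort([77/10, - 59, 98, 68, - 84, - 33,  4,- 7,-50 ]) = [ - 84, - 59,  -  50, - 33, - 7, 4,  77/10,68, 98] 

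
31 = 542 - 511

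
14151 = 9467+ 4684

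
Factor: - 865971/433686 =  - 288657/144562 = -  2^( - 1 )*3^3*11^( - 1)*6571^( - 1) * 10691^1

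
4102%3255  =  847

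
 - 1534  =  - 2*767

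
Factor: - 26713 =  -26713^1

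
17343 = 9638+7705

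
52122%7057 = 2723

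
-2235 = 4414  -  6649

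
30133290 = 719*41910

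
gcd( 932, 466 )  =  466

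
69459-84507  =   - 15048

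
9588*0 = 0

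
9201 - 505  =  8696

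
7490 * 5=37450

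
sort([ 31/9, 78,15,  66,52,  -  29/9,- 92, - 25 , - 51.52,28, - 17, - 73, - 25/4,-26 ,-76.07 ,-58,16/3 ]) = [ - 92, - 76.07, - 73,- 58, -51.52, - 26,-25, - 17, - 25/4 , - 29/9, 31/9, 16/3, 15 , 28,52, 66, 78]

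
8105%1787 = 957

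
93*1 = 93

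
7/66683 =7/66683 =0.00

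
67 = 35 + 32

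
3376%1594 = 188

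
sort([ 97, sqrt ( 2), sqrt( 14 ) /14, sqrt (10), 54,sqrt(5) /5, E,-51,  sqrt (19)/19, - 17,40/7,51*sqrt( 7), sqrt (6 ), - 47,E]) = [ - 51, - 47, - 17, sqrt(19 ) /19,sqrt(14) /14,sqrt(  5 )/5,  sqrt(2 ), sqrt( 6), E, E, sqrt( 10) , 40/7,54, 97,51*sqrt (7) ] 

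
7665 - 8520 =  - 855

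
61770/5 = 12354 = 12354.00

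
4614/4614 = 1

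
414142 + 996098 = 1410240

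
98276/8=24569/2  =  12284.50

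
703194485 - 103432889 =599761596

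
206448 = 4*51612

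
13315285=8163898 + 5151387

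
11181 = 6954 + 4227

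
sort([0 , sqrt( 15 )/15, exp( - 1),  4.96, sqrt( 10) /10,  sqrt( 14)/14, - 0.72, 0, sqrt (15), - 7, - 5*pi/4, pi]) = [-7, - 5*pi/4, - 0.72, 0, 0 , sqrt( 15)/15,  sqrt( 14)/14, sqrt( 10 ) /10,exp(-1), pi,sqrt(15),4.96] 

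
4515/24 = 188+1/8 = 188.12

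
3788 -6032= -2244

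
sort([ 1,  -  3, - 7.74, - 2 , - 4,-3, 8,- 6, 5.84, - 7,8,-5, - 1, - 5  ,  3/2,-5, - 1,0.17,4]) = [ - 7.74,-7, -6  , - 5, - 5, - 5, - 4, - 3,- 3, - 2, - 1, - 1 , 0.17,1, 3/2,4, 5.84 , 8,8 ]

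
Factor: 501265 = 5^1*29^1 * 3457^1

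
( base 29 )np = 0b1010110100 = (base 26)10g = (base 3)221122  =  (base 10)692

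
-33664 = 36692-70356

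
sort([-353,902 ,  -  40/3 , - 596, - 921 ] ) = [-921  , - 596, - 353 ,-40/3,902 ]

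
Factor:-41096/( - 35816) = 11^( - 1 ) *37^( - 1)*467^1 = 467/407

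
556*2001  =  1112556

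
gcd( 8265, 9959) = 1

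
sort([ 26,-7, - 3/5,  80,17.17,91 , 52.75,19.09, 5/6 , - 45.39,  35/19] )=[-45.39, - 7, - 3/5, 5/6,35/19,17.17, 19.09,26,52.75,80,91]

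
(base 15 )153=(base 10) 303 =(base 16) 12f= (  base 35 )8N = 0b100101111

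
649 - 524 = 125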